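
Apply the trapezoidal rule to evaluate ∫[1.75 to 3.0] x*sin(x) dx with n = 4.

f(x) = x*sin(x)
a = 1.75, b = 3.0, n = 4
h = (b - a)/n = 0.312500

Trapezoidal rule: (h/2)[f(x₀) + 2f(x₁) + 2f(x₂) + ... + f(xₙ)]

x_0 = 1.7500, f(x_0) = 1.721975, coefficient = 1
x_1 = 2.0625, f(x_1) = 1.818155, coefficient = 2
x_2 = 2.3750, f(x_2) = 1.647502, coefficient = 2
x_3 = 2.6875, f(x_3) = 1.178864, coefficient = 2
x_4 = 3.0000, f(x_4) = 0.423360, coefficient = 1

I ≈ (0.312500/2) × 11.434378 = 1.786622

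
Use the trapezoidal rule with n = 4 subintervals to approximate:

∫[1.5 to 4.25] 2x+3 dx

f(x) = 2x+3
a = 1.5, b = 4.25, n = 4
h = (b - a)/n = 0.687500

Trapezoidal rule: (h/2)[f(x₀) + 2f(x₁) + 2f(x₂) + ... + f(xₙ)]

x_0 = 1.5000, f(x_0) = 6.000000, coefficient = 1
x_1 = 2.1875, f(x_1) = 7.375000, coefficient = 2
x_2 = 2.8750, f(x_2) = 8.750000, coefficient = 2
x_3 = 3.5625, f(x_3) = 10.125000, coefficient = 2
x_4 = 4.2500, f(x_4) = 11.500000, coefficient = 1

I ≈ (0.687500/2) × 70.000000 = 24.062500
Exact value: 24.062500
Error: 0.000000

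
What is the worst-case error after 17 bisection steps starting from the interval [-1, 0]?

Bisection error bound: |error| ≤ (b-a)/2^n
|error| ≤ (0 - (-1))/2^17 = 1/2^17
|error| ≤ 0.0000076294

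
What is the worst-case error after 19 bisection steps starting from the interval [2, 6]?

Bisection error bound: |error| ≤ (b-a)/2^n
|error| ≤ (6 - 2)/2^19 = 4/2^19
|error| ≤ 0.0000076294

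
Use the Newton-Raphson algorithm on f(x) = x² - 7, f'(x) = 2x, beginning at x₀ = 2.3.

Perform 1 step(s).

f(x) = x² - 7
f'(x) = 2x
x₀ = 2.3

Newton-Raphson formula: x_{n+1} = x_n - f(x_n)/f'(x_n)

Iteration 1:
  f(2.300000) = -1.710000
  f'(2.300000) = 4.600000
  x_1 = 2.300000 - (-1.710000)/4.600000 = 2.671739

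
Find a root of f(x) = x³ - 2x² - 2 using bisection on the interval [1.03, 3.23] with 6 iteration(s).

f(x) = x³ - 2x² - 2
Initial interval: [1.03, 3.23]

Iteration 1:
  c_1 = (1.030000 + 3.230000)/2 = 2.130000
  f(c_1) = f(2.130000) = -1.410203
  f(a) × f(c) ≥ 0, new interval: [2.130000, 3.230000]
Iteration 2:
  c_2 = (2.130000 + 3.230000)/2 = 2.680000
  f(c_2) = f(2.680000) = 2.884032
  f(a) × f(c) < 0, new interval: [2.130000, 2.680000]
Iteration 3:
  c_3 = (2.130000 + 2.680000)/2 = 2.405000
  f(c_3) = f(2.405000) = 0.342530
  f(a) × f(c) < 0, new interval: [2.130000, 2.405000]
Iteration 4:
  c_4 = (2.130000 + 2.405000)/2 = 2.267500
  f(c_4) = f(2.267500) = -0.624634
  f(a) × f(c) ≥ 0, new interval: [2.267500, 2.405000]
Iteration 5:
  c_5 = (2.267500 + 2.405000)/2 = 2.336250
  f(c_5) = f(2.336250) = -0.164726
  f(a) × f(c) ≥ 0, new interval: [2.336250, 2.405000]
Iteration 6:
  c_6 = (2.336250 + 2.405000)/2 = 2.370625
  f(c_6) = f(2.370625) = 0.082862
  f(a) × f(c) < 0, new interval: [2.336250, 2.370625]

After 6 iteration(s), the approximation is c_6 = 2.370625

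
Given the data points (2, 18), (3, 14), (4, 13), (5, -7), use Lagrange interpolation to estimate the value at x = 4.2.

Lagrange interpolation formula:
P(x) = Σ yᵢ × Lᵢ(x)
where Lᵢ(x) = Π_{j≠i} (x - xⱼ)/(xᵢ - xⱼ)

L_0(4.2) = (4.2 - 3)/(2 - 3) × (4.2 - 4)/(2 - 4) × (4.2 - 5)/(2 - 5) = 0.032000
L_1(4.2) = (4.2 - 2)/(3 - 2) × (4.2 - 4)/(3 - 4) × (4.2 - 5)/(3 - 5) = -0.176000
L_2(4.2) = (4.2 - 2)/(4 - 2) × (4.2 - 3)/(4 - 3) × (4.2 - 5)/(4 - 5) = 1.056000
L_3(4.2) = (4.2 - 2)/(5 - 2) × (4.2 - 3)/(5 - 3) × (4.2 - 4)/(5 - 4) = 0.088000

P(4.2) = 18×L_0(4.2) + 14×L_1(4.2) + 13×L_2(4.2) + (-7)×L_3(4.2)
P(4.2) = 11.224000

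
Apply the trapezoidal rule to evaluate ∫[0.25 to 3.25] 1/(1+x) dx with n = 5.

f(x) = 1/(1+x)
a = 0.25, b = 3.25, n = 5
h = (b - a)/n = 0.600000

Trapezoidal rule: (h/2)[f(x₀) + 2f(x₁) + 2f(x₂) + ... + f(xₙ)]

x_0 = 0.2500, f(x_0) = 0.800000, coefficient = 1
x_1 = 0.8500, f(x_1) = 0.540541, coefficient = 2
x_2 = 1.4500, f(x_2) = 0.408163, coefficient = 2
x_3 = 2.0500, f(x_3) = 0.327869, coefficient = 2
x_4 = 2.6500, f(x_4) = 0.273973, coefficient = 2
x_5 = 3.2500, f(x_5) = 0.235294, coefficient = 1

I ≈ (0.600000/2) × 4.136385 = 1.240915
Exact value: 1.223775
Error: 0.017140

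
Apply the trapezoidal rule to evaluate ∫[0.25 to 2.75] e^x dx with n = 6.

f(x) = e^x
a = 0.25, b = 2.75, n = 6
h = (b - a)/n = 0.416667

Trapezoidal rule: (h/2)[f(x₀) + 2f(x₁) + 2f(x₂) + ... + f(xₙ)]

x_0 = 0.2500, f(x_0) = 1.284025, coefficient = 1
x_1 = 0.6667, f(x_1) = 1.947734, coefficient = 2
x_2 = 1.0833, f(x_2) = 2.954512, coefficient = 2
x_3 = 1.5000, f(x_3) = 4.481689, coefficient = 2
x_4 = 1.9167, f(x_4) = 6.798260, coefficient = 2
x_5 = 2.3333, f(x_5) = 10.312259, coefficient = 2
x_6 = 2.7500, f(x_6) = 15.642632, coefficient = 1

I ≈ (0.416667/2) × 69.915563 = 14.565742
Exact value: 14.358606
Error: 0.207136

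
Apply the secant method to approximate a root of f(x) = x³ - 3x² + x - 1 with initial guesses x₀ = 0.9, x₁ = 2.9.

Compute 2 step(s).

f(x) = x³ - 3x² + x - 1
x₀ = 0.9, x₁ = 2.9

Secant formula: x_{n+1} = x_n - f(x_n)(x_n - x_{n-1})/(f(x_n) - f(x_{n-1}))

Iteration 1:
  f(0.900000) = -1.801000
  f(2.900000) = 1.059000
  x_2 = 2.900000 - 1.059000×(2.900000 - 0.900000)/(1.059000 - (-1.801000))
       = 2.159441
Iteration 2:
  f(2.900000) = 1.059000
  f(2.159441) = -2.760242
  x_3 = 2.159441 - (-2.760242)×(2.159441 - 2.900000)/(-2.760242 - 1.059000)
       = 2.694658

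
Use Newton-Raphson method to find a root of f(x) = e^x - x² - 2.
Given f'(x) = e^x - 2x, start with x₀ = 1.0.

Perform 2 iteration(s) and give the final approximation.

f(x) = e^x - x² - 2
f'(x) = e^x - 2x
x₀ = 1.0

Newton-Raphson formula: x_{n+1} = x_n - f(x_n)/f'(x_n)

Iteration 1:
  f(1.000000) = -0.281718
  f'(1.000000) = 0.718282
  x_1 = 1.000000 - (-0.281718)/0.718282 = 1.392211
Iteration 2:
  f(1.392211) = 0.085485
  f'(1.392211) = 1.239315
  x_2 = 1.392211 - 0.085485/1.239315 = 1.323233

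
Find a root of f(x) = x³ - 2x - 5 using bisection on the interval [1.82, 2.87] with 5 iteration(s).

f(x) = x³ - 2x - 5
Initial interval: [1.82, 2.87]

Iteration 1:
  c_1 = (1.820000 + 2.870000)/2 = 2.345000
  f(c_1) = f(2.345000) = 3.205214
  f(a) × f(c) < 0, new interval: [1.820000, 2.345000]
Iteration 2:
  c_2 = (1.820000 + 2.345000)/2 = 2.082500
  f(c_2) = f(2.082500) = -0.133601
  f(a) × f(c) ≥ 0, new interval: [2.082500, 2.345000]
Iteration 3:
  c_3 = (2.082500 + 2.345000)/2 = 2.213750
  f(c_3) = f(2.213750) = 1.421400
  f(a) × f(c) < 0, new interval: [2.082500, 2.213750]
Iteration 4:
  c_4 = (2.082500 + 2.213750)/2 = 2.148125
  f(c_4) = f(2.148125) = 0.616146
  f(a) × f(c) < 0, new interval: [2.082500, 2.148125]
Iteration 5:
  c_5 = (2.082500 + 2.148125)/2 = 2.115312
  f(c_5) = f(2.115312) = 0.234440
  f(a) × f(c) < 0, new interval: [2.082500, 2.115312]

After 5 iteration(s), the approximation is c_5 = 2.115312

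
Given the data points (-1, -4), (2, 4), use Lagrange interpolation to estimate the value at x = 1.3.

Lagrange interpolation formula:
P(x) = Σ yᵢ × Lᵢ(x)
where Lᵢ(x) = Π_{j≠i} (x - xⱼ)/(xᵢ - xⱼ)

L_0(1.3) = (1.3 - 2)/(-1 - 2) = 0.233333
L_1(1.3) = (1.3 - (-1))/(2 - (-1)) = 0.766667

P(1.3) = (-4)×L_0(1.3) + 4×L_1(1.3)
P(1.3) = 2.133333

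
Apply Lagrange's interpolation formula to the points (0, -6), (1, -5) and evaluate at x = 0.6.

Lagrange interpolation formula:
P(x) = Σ yᵢ × Lᵢ(x)
where Lᵢ(x) = Π_{j≠i} (x - xⱼ)/(xᵢ - xⱼ)

L_0(0.6) = (0.6 - 1)/(0 - 1) = 0.400000
L_1(0.6) = (0.6 - 0)/(1 - 0) = 0.600000

P(0.6) = (-6)×L_0(0.6) + (-5)×L_1(0.6)
P(0.6) = -5.400000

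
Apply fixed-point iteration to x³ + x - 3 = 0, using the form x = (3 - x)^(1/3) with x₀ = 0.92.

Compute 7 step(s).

Equation: x³ + x - 3 = 0
Fixed-point form: x = (3 - x)^(1/3)
x₀ = 0.92

x_1 = g(0.920000) = 1.276501
x_2 = g(1.276501) = 1.198957
x_3 = g(1.198957) = 1.216675
x_4 = g(1.216675) = 1.212672
x_5 = g(1.212672) = 1.213579
x_6 = g(1.213579) = 1.213374
x_7 = g(1.213374) = 1.213420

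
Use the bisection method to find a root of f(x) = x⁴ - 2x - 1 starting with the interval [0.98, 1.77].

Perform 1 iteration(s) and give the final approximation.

f(x) = x⁴ - 2x - 1
Initial interval: [0.98, 1.77]

Iteration 1:
  c_1 = (0.980000 + 1.770000)/2 = 1.375000
  f(c_1) = f(1.375000) = -0.175537
  f(a) × f(c) ≥ 0, new interval: [1.375000, 1.770000]

After 1 iteration(s), the approximation is c_1 = 1.375000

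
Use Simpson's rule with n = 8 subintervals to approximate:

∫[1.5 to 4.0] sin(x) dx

f(x) = sin(x)
a = 1.5, b = 4.0, n = 8
h = (b - a)/n = 0.312500

Simpson's rule: (h/3)[f(x₀) + 4f(x₁) + 2f(x₂) + ... + f(xₙ)]

x_0 = 1.5000, f(x_0) = 0.997495, coefficient = 1
x_1 = 1.8125, f(x_1) = 0.970932, coefficient = 4
x_2 = 2.1250, f(x_2) = 0.850320, coefficient = 2
x_3 = 2.4375, f(x_3) = 0.647343, coefficient = 4
x_4 = 2.7500, f(x_4) = 0.381661, coefficient = 2
x_5 = 3.0625, f(x_5) = 0.079010, coefficient = 4
x_6 = 3.3750, f(x_6) = -0.231294, coefficient = 2
x_7 = 3.6875, f(x_7) = -0.519194, coefficient = 4
x_8 = 4.0000, f(x_8) = -0.756802, coefficient = 1

I ≈ (0.312500/3) × 6.954429 = 0.724420
Exact value: 0.724381
Error: 0.000039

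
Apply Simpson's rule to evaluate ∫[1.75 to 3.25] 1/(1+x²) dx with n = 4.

f(x) = 1/(1+x²)
a = 1.75, b = 3.25, n = 4
h = (b - a)/n = 0.375000

Simpson's rule: (h/3)[f(x₀) + 4f(x₁) + 2f(x₂) + ... + f(xₙ)]

x_0 = 1.7500, f(x_0) = 0.246154, coefficient = 1
x_1 = 2.1250, f(x_1) = 0.181303, coefficient = 4
x_2 = 2.5000, f(x_2) = 0.137931, coefficient = 2
x_3 = 2.8750, f(x_3) = 0.107926, coefficient = 4
x_4 = 3.2500, f(x_4) = 0.086486, coefficient = 1

I ≈ (0.375000/3) × 1.765418 = 0.220677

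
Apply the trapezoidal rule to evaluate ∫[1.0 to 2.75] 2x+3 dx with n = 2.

f(x) = 2x+3
a = 1.0, b = 2.75, n = 2
h = (b - a)/n = 0.875000

Trapezoidal rule: (h/2)[f(x₀) + 2f(x₁) + 2f(x₂) + ... + f(xₙ)]

x_0 = 1.0000, f(x_0) = 5.000000, coefficient = 1
x_1 = 1.8750, f(x_1) = 6.750000, coefficient = 2
x_2 = 2.7500, f(x_2) = 8.500000, coefficient = 1

I ≈ (0.875000/2) × 27.000000 = 11.812500
Exact value: 11.812500
Error: 0.000000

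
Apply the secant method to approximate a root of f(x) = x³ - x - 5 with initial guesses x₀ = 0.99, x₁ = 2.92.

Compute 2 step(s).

f(x) = x³ - x - 5
x₀ = 0.99, x₁ = 2.92

Secant formula: x_{n+1} = x_n - f(x_n)(x_n - x_{n-1})/(f(x_n) - f(x_{n-1}))

Iteration 1:
  f(0.990000) = -5.019701
  f(2.920000) = 16.977088
  x_2 = 2.920000 - 16.977088×(2.920000 - 0.990000)/(16.977088 - (-5.019701))
       = 1.430429
Iteration 2:
  f(2.920000) = 16.977088
  f(1.430429) = -3.503590
  x_3 = 1.430429 - (-3.503590)×(1.430429 - 2.920000)/(-3.503590 - 16.977088)
       = 1.685247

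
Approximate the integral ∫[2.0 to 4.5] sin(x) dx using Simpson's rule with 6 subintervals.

f(x) = sin(x)
a = 2.0, b = 4.5, n = 6
h = (b - a)/n = 0.416667

Simpson's rule: (h/3)[f(x₀) + 4f(x₁) + 2f(x₂) + ... + f(xₙ)]

x_0 = 2.0000, f(x_0) = 0.909297, coefficient = 1
x_1 = 2.4167, f(x_1) = 0.663080, coefficient = 4
x_2 = 2.8333, f(x_2) = 0.303400, coefficient = 2
x_3 = 3.2500, f(x_3) = -0.108195, coefficient = 4
x_4 = 3.6667, f(x_4) = -0.501277, coefficient = 2
x_5 = 4.0833, f(x_5) = -0.808584, coefficient = 4
x_6 = 4.5000, f(x_6) = -0.977530, coefficient = 1

I ≈ (0.416667/3) × -1.478780 = -0.205386
Exact value: -0.205351
Error: 0.000035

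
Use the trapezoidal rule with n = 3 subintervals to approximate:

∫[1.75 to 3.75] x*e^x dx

f(x) = x*e^x
a = 1.75, b = 3.75, n = 3
h = (b - a)/n = 0.666667

Trapezoidal rule: (h/2)[f(x₀) + 2f(x₁) + 2f(x₂) + ... + f(xₙ)]

x_0 = 1.7500, f(x_0) = 10.070555, coefficient = 1
x_1 = 2.4167, f(x_1) = 27.087053, coefficient = 2
x_2 = 3.0833, f(x_2) = 67.312409, coefficient = 2
x_3 = 3.7500, f(x_3) = 159.454058, coefficient = 1

I ≈ (0.666667/2) × 358.323534 = 119.441178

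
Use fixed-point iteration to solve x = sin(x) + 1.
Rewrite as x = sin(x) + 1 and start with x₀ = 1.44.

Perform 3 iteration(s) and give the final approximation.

Equation: x = sin(x) + 1
Fixed-point form: x = sin(x) + 1
x₀ = 1.44

x_1 = g(1.440000) = 1.991458
x_2 = g(1.991458) = 1.912819
x_3 = g(1.912819) = 1.942078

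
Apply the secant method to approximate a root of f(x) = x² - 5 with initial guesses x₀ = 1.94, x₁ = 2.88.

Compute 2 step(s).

f(x) = x² - 5
x₀ = 1.94, x₁ = 2.88

Secant formula: x_{n+1} = x_n - f(x_n)(x_n - x_{n-1})/(f(x_n) - f(x_{n-1}))

Iteration 1:
  f(1.940000) = -1.236400
  f(2.880000) = 3.294400
  x_2 = 2.880000 - 3.294400×(2.880000 - 1.940000)/(3.294400 - (-1.236400))
       = 2.196515
Iteration 2:
  f(2.880000) = 3.294400
  f(2.196515) = -0.175324
  x_3 = 2.196515 - (-0.175324)×(2.196515 - 2.880000)/(-0.175324 - 3.294400)
       = 2.231051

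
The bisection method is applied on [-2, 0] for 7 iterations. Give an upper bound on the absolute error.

Bisection error bound: |error| ≤ (b-a)/2^n
|error| ≤ (0 - (-2))/2^7 = 2/2^7
|error| ≤ 0.0156250000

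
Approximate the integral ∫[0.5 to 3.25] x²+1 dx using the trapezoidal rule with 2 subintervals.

f(x) = x²+1
a = 0.5, b = 3.25, n = 2
h = (b - a)/n = 1.375000

Trapezoidal rule: (h/2)[f(x₀) + 2f(x₁) + 2f(x₂) + ... + f(xₙ)]

x_0 = 0.5000, f(x_0) = 1.250000, coefficient = 1
x_1 = 1.8750, f(x_1) = 4.515625, coefficient = 2
x_2 = 3.2500, f(x_2) = 11.562500, coefficient = 1

I ≈ (1.375000/2) × 21.843750 = 15.017578
Exact value: 14.151042
Error: 0.866536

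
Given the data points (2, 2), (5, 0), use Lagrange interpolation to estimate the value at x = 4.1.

Lagrange interpolation formula:
P(x) = Σ yᵢ × Lᵢ(x)
where Lᵢ(x) = Π_{j≠i} (x - xⱼ)/(xᵢ - xⱼ)

L_0(4.1) = (4.1 - 5)/(2 - 5) = 0.300000
L_1(4.1) = (4.1 - 2)/(5 - 2) = 0.700000

P(4.1) = 2×L_0(4.1) + 0×L_1(4.1)
P(4.1) = 0.600000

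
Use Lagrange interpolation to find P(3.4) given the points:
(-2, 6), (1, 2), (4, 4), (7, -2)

Lagrange interpolation formula:
P(x) = Σ yᵢ × Lᵢ(x)
where Lᵢ(x) = Π_{j≠i} (x - xⱼ)/(xᵢ - xⱼ)

L_0(3.4) = (3.4 - 1)/(-2 - 1) × (3.4 - 4)/(-2 - 4) × (3.4 - 7)/(-2 - 7) = -0.032000
L_1(3.4) = (3.4 - (-2))/(1 - (-2)) × (3.4 - 4)/(1 - 4) × (3.4 - 7)/(1 - 7) = 0.216000
L_2(3.4) = (3.4 - (-2))/(4 - (-2)) × (3.4 - 1)/(4 - 1) × (3.4 - 7)/(4 - 7) = 0.864000
L_3(3.4) = (3.4 - (-2))/(7 - (-2)) × (3.4 - 1)/(7 - 1) × (3.4 - 4)/(7 - 4) = -0.048000

P(3.4) = 6×L_0(3.4) + 2×L_1(3.4) + 4×L_2(3.4) + (-2)×L_3(3.4)
P(3.4) = 3.792000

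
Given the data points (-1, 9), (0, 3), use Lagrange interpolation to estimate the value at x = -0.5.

Lagrange interpolation formula:
P(x) = Σ yᵢ × Lᵢ(x)
where Lᵢ(x) = Π_{j≠i} (x - xⱼ)/(xᵢ - xⱼ)

L_0(-0.5) = (-0.5 - 0)/(-1 - 0) = 0.500000
L_1(-0.5) = (-0.5 - (-1))/(0 - (-1)) = 0.500000

P(-0.5) = 9×L_0(-0.5) + 3×L_1(-0.5)
P(-0.5) = 6.000000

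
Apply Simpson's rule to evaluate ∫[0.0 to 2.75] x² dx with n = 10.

f(x) = x²
a = 0.0, b = 2.75, n = 10
h = (b - a)/n = 0.275000

Simpson's rule: (h/3)[f(x₀) + 4f(x₁) + 2f(x₂) + ... + f(xₙ)]

x_0 = 0.0000, f(x_0) = 0.000000, coefficient = 1
x_1 = 0.2750, f(x_1) = 0.075625, coefficient = 4
x_2 = 0.5500, f(x_2) = 0.302500, coefficient = 2
x_3 = 0.8250, f(x_3) = 0.680625, coefficient = 4
x_4 = 1.1000, f(x_4) = 1.210000, coefficient = 2
x_5 = 1.3750, f(x_5) = 1.890625, coefficient = 4
x_6 = 1.6500, f(x_6) = 2.722500, coefficient = 2
x_7 = 1.9250, f(x_7) = 3.705625, coefficient = 4
x_8 = 2.2000, f(x_8) = 4.840000, coefficient = 2
x_9 = 2.4750, f(x_9) = 6.125625, coefficient = 4
x_10 = 2.7500, f(x_10) = 7.562500, coefficient = 1

I ≈ (0.275000/3) × 75.625000 = 6.932292
Exact value: 6.932292
Error: 0.000000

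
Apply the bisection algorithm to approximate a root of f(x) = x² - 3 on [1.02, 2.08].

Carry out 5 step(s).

f(x) = x² - 3
Initial interval: [1.02, 2.08]

Iteration 1:
  c_1 = (1.020000 + 2.080000)/2 = 1.550000
  f(c_1) = f(1.550000) = -0.597500
  f(a) × f(c) ≥ 0, new interval: [1.550000, 2.080000]
Iteration 2:
  c_2 = (1.550000 + 2.080000)/2 = 1.815000
  f(c_2) = f(1.815000) = 0.294225
  f(a) × f(c) < 0, new interval: [1.550000, 1.815000]
Iteration 3:
  c_3 = (1.550000 + 1.815000)/2 = 1.682500
  f(c_3) = f(1.682500) = -0.169194
  f(a) × f(c) ≥ 0, new interval: [1.682500, 1.815000]
Iteration 4:
  c_4 = (1.682500 + 1.815000)/2 = 1.748750
  f(c_4) = f(1.748750) = 0.058127
  f(a) × f(c) < 0, new interval: [1.682500, 1.748750]
Iteration 5:
  c_5 = (1.682500 + 1.748750)/2 = 1.715625
  f(c_5) = f(1.715625) = -0.056631
  f(a) × f(c) ≥ 0, new interval: [1.715625, 1.748750]

After 5 iteration(s), the approximation is c_5 = 1.715625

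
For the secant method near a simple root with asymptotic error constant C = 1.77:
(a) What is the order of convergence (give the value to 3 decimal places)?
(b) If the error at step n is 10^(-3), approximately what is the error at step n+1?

(a) Secant method has superlinear convergence with order φ = (1+√5)/2 ≈ 1.618.
    This means |e_{n+1}| ≈ C|e_n|^1.618.

(b) With |e_n| = 10^(-3) and C = 1.77:
    |e_{n+1}| ≈ 1.77 × (10^(-3))^1.618 = 1.77 × 10^(-4.85)

(a) ≈ 1.618 (golden ratio); (b) |e_{n+1}| ≈ 2.477e-05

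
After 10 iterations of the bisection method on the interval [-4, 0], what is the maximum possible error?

Bisection error bound: |error| ≤ (b-a)/2^n
|error| ≤ (0 - (-4))/2^10 = 4/2^10
|error| ≤ 0.0039062500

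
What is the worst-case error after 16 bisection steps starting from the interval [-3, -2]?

Bisection error bound: |error| ≤ (b-a)/2^n
|error| ≤ (-2 - (-3))/2^16 = 1/2^16
|error| ≤ 0.0000152588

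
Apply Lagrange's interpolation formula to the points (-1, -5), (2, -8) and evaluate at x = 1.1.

Lagrange interpolation formula:
P(x) = Σ yᵢ × Lᵢ(x)
where Lᵢ(x) = Π_{j≠i} (x - xⱼ)/(xᵢ - xⱼ)

L_0(1.1) = (1.1 - 2)/(-1 - 2) = 0.300000
L_1(1.1) = (1.1 - (-1))/(2 - (-1)) = 0.700000

P(1.1) = (-5)×L_0(1.1) + (-8)×L_1(1.1)
P(1.1) = -7.100000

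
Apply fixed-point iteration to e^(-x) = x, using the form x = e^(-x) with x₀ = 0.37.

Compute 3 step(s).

Equation: e^(-x) = x
Fixed-point form: x = e^(-x)
x₀ = 0.37

x_1 = g(0.370000) = 0.690734
x_2 = g(0.690734) = 0.501208
x_3 = g(0.501208) = 0.605798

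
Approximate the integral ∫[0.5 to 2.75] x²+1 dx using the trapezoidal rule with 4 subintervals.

f(x) = x²+1
a = 0.5, b = 2.75, n = 4
h = (b - a)/n = 0.562500

Trapezoidal rule: (h/2)[f(x₀) + 2f(x₁) + 2f(x₂) + ... + f(xₙ)]

x_0 = 0.5000, f(x_0) = 1.250000, coefficient = 1
x_1 = 1.0625, f(x_1) = 2.128906, coefficient = 2
x_2 = 1.6250, f(x_2) = 3.640625, coefficient = 2
x_3 = 2.1875, f(x_3) = 5.785156, coefficient = 2
x_4 = 2.7500, f(x_4) = 8.562500, coefficient = 1

I ≈ (0.562500/2) × 32.921875 = 9.259277
Exact value: 9.140625
Error: 0.118652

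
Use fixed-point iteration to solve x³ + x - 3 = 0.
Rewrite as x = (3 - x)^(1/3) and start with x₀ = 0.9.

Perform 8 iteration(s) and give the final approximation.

Equation: x³ + x - 3 = 0
Fixed-point form: x = (3 - x)^(1/3)
x₀ = 0.9

x_1 = g(0.900000) = 1.280579
x_2 = g(1.280579) = 1.198011
x_3 = g(1.198011) = 1.216888
x_4 = g(1.216888) = 1.212624
x_5 = g(1.212624) = 1.213590
x_6 = g(1.213590) = 1.213371
x_7 = g(1.213371) = 1.213421
x_8 = g(1.213421) = 1.213410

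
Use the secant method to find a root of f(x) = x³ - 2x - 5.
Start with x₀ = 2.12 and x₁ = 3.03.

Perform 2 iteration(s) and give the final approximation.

f(x) = x³ - 2x - 5
x₀ = 2.12, x₁ = 3.03

Secant formula: x_{n+1} = x_n - f(x_n)(x_n - x_{n-1})/(f(x_n) - f(x_{n-1}))

Iteration 1:
  f(2.120000) = 0.288128
  f(3.030000) = 16.758127
  x_2 = 3.030000 - 16.758127×(3.030000 - 2.120000)/(16.758127 - 0.288128)
       = 2.104080
Iteration 2:
  f(3.030000) = 16.758127
  f(2.104080) = 0.106927
  x_3 = 2.104080 - 0.106927×(2.104080 - 3.030000)/(0.106927 - 16.758127)
       = 2.098134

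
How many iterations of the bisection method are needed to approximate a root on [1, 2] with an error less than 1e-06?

We need (b-a)/2^n ≤ 1e-06
(2 - 1)/2^n ≤ 1e-06
1/2^n ≤ 1e-06
2^n ≥ 1000000
n ≥ log₂(1000000) = 19.93
n ≥ 20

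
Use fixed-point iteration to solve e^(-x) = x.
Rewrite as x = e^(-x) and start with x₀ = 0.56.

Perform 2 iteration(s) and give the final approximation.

Equation: e^(-x) = x
Fixed-point form: x = e^(-x)
x₀ = 0.56

x_1 = g(0.560000) = 0.571209
x_2 = g(0.571209) = 0.564842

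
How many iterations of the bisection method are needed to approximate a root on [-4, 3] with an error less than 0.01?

We need (b-a)/2^n ≤ 0.01
(3 - (-4))/2^n ≤ 0.01
7/2^n ≤ 0.01
2^n ≥ 700
n ≥ log₂(700) = 9.45
n ≥ 10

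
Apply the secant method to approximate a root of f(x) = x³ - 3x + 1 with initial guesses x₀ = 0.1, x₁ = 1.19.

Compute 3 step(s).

f(x) = x³ - 3x + 1
x₀ = 0.1, x₁ = 1.19

Secant formula: x_{n+1} = x_n - f(x_n)(x_n - x_{n-1})/(f(x_n) - f(x_{n-1}))

Iteration 1:
  f(0.100000) = 0.701000
  f(1.190000) = -0.884841
  x_2 = 1.190000 - (-0.884841)×(1.190000 - 0.100000)/(-0.884841 - 0.701000)
       = 0.581820
Iteration 2:
  f(1.190000) = -0.884841
  f(0.581820) = -0.548506
  x_3 = 0.581820 - (-0.548506)×(0.581820 - 1.190000)/(-0.548506 - (-0.884841))
       = -0.410018
Iteration 3:
  f(0.581820) = -0.548506
  f(-0.410018) = 2.161123
  x_4 = -0.410018 - 2.161123×(-0.410018 - 0.581820)/(2.161123 - (-0.548506))
       = 0.381044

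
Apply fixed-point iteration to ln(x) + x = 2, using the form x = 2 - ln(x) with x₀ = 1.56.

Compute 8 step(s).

Equation: ln(x) + x = 2
Fixed-point form: x = 2 - ln(x)
x₀ = 1.56

x_1 = g(1.560000) = 1.555314
x_2 = g(1.555314) = 1.558322
x_3 = g(1.558322) = 1.556390
x_4 = g(1.556390) = 1.557631
x_5 = g(1.557631) = 1.556834
x_6 = g(1.556834) = 1.557346
x_7 = g(1.557346) = 1.557017
x_8 = g(1.557017) = 1.557228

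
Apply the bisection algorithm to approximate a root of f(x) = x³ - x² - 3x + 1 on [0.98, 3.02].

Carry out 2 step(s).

f(x) = x³ - x² - 3x + 1
Initial interval: [0.98, 3.02]

Iteration 1:
  c_1 = (0.980000 + 3.020000)/2 = 2.000000
  f(c_1) = f(2.000000) = -1.000000
  f(a) × f(c) ≥ 0, new interval: [2.000000, 3.020000]
Iteration 2:
  c_2 = (2.000000 + 3.020000)/2 = 2.510000
  f(c_2) = f(2.510000) = 2.983151
  f(a) × f(c) < 0, new interval: [2.000000, 2.510000]

After 2 iteration(s), the approximation is c_2 = 2.510000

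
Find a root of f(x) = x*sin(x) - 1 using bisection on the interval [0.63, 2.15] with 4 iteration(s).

f(x) = x*sin(x) - 1
Initial interval: [0.63, 2.15]

Iteration 1:
  c_1 = (0.630000 + 2.150000)/2 = 1.390000
  f(c_1) = f(1.390000) = 0.367344
  f(a) × f(c) < 0, new interval: [0.630000, 1.390000]
Iteration 2:
  c_2 = (0.630000 + 1.390000)/2 = 1.010000
  f(c_2) = f(1.010000) = -0.144700
  f(a) × f(c) ≥ 0, new interval: [1.010000, 1.390000]
Iteration 3:
  c_3 = (1.010000 + 1.390000)/2 = 1.200000
  f(c_3) = f(1.200000) = 0.118447
  f(a) × f(c) < 0, new interval: [1.010000, 1.200000]
Iteration 4:
  c_4 = (1.010000 + 1.200000)/2 = 1.105000
  f(c_4) = f(1.105000) = -0.012722
  f(a) × f(c) ≥ 0, new interval: [1.105000, 1.200000]

After 4 iteration(s), the approximation is c_4 = 1.105000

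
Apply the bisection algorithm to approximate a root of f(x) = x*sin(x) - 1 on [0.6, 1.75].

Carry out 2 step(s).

f(x) = x*sin(x) - 1
Initial interval: [0.6, 1.75]

Iteration 1:
  c_1 = (0.600000 + 1.750000)/2 = 1.175000
  f(c_1) = f(1.175000) = 0.084161
  f(a) × f(c) < 0, new interval: [0.600000, 1.175000]
Iteration 2:
  c_2 = (0.600000 + 1.175000)/2 = 0.887500
  f(c_2) = f(0.887500) = -0.311747
  f(a) × f(c) ≥ 0, new interval: [0.887500, 1.175000]

After 2 iteration(s), the approximation is c_2 = 0.887500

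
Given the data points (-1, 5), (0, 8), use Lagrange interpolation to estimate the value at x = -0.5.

Lagrange interpolation formula:
P(x) = Σ yᵢ × Lᵢ(x)
where Lᵢ(x) = Π_{j≠i} (x - xⱼ)/(xᵢ - xⱼ)

L_0(-0.5) = (-0.5 - 0)/(-1 - 0) = 0.500000
L_1(-0.5) = (-0.5 - (-1))/(0 - (-1)) = 0.500000

P(-0.5) = 5×L_0(-0.5) + 8×L_1(-0.5)
P(-0.5) = 6.500000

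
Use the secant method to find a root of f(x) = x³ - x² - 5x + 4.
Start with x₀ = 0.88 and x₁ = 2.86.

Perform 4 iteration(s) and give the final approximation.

f(x) = x³ - x² - 5x + 4
x₀ = 0.88, x₁ = 2.86

Secant formula: x_{n+1} = x_n - f(x_n)(x_n - x_{n-1})/(f(x_n) - f(x_{n-1}))

Iteration 1:
  f(0.880000) = -0.492928
  f(2.860000) = 4.914056
  x_2 = 2.860000 - 4.914056×(2.860000 - 0.880000)/(4.914056 - (-0.492928))
       = 1.060507
Iteration 2:
  f(2.860000) = 4.914056
  f(1.060507) = -1.234484
  x_3 = 1.060507 - (-1.234484)×(1.060507 - 2.860000)/(-1.234484 - 4.914056)
       = 1.421803
Iteration 3:
  f(1.060507) = -1.234484
  f(1.421803) = -2.256330
  x_4 = 1.421803 - (-2.256330)×(1.421803 - 1.060507)/(-2.256330 - (-1.234484))
       = 0.624028
Iteration 4:
  f(1.421803) = -2.256330
  f(0.624028) = 0.733452
  x_5 = 0.624028 - 0.733452×(0.624028 - 1.421803)/(0.733452 - (-2.256330))
       = 0.819738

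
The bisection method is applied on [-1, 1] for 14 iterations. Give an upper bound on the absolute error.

Bisection error bound: |error| ≤ (b-a)/2^n
|error| ≤ (1 - (-1))/2^14 = 2/2^14
|error| ≤ 0.0001220703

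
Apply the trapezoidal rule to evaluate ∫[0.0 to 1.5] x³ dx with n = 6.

f(x) = x³
a = 0.0, b = 1.5, n = 6
h = (b - a)/n = 0.250000

Trapezoidal rule: (h/2)[f(x₀) + 2f(x₁) + 2f(x₂) + ... + f(xₙ)]

x_0 = 0.0000, f(x_0) = 0.000000, coefficient = 1
x_1 = 0.2500, f(x_1) = 0.015625, coefficient = 2
x_2 = 0.5000, f(x_2) = 0.125000, coefficient = 2
x_3 = 0.7500, f(x_3) = 0.421875, coefficient = 2
x_4 = 1.0000, f(x_4) = 1.000000, coefficient = 2
x_5 = 1.2500, f(x_5) = 1.953125, coefficient = 2
x_6 = 1.5000, f(x_6) = 3.375000, coefficient = 1

I ≈ (0.250000/2) × 10.406250 = 1.300781
Exact value: 1.265625
Error: 0.035156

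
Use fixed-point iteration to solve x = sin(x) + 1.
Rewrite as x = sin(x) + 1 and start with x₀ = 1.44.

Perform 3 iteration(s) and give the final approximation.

Equation: x = sin(x) + 1
Fixed-point form: x = sin(x) + 1
x₀ = 1.44

x_1 = g(1.440000) = 1.991458
x_2 = g(1.991458) = 1.912819
x_3 = g(1.912819) = 1.942078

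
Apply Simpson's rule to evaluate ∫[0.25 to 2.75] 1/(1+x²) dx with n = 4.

f(x) = 1/(1+x²)
a = 0.25, b = 2.75, n = 4
h = (b - a)/n = 0.625000

Simpson's rule: (h/3)[f(x₀) + 4f(x₁) + 2f(x₂) + ... + f(xₙ)]

x_0 = 0.2500, f(x_0) = 0.941176, coefficient = 1
x_1 = 0.8750, f(x_1) = 0.566372, coefficient = 4
x_2 = 1.5000, f(x_2) = 0.307692, coefficient = 2
x_3 = 2.1250, f(x_3) = 0.181303, coefficient = 4
x_4 = 2.7500, f(x_4) = 0.116788, coefficient = 1

I ≈ (0.625000/3) × 4.664049 = 0.971677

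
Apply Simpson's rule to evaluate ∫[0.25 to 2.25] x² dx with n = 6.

f(x) = x²
a = 0.25, b = 2.25, n = 6
h = (b - a)/n = 0.333333

Simpson's rule: (h/3)[f(x₀) + 4f(x₁) + 2f(x₂) + ... + f(xₙ)]

x_0 = 0.2500, f(x_0) = 0.062500, coefficient = 1
x_1 = 0.5833, f(x_1) = 0.340278, coefficient = 4
x_2 = 0.9167, f(x_2) = 0.840278, coefficient = 2
x_3 = 1.2500, f(x_3) = 1.562500, coefficient = 4
x_4 = 1.5833, f(x_4) = 2.506944, coefficient = 2
x_5 = 1.9167, f(x_5) = 3.673611, coefficient = 4
x_6 = 2.2500, f(x_6) = 5.062500, coefficient = 1

I ≈ (0.333333/3) × 34.125000 = 3.791667
Exact value: 3.791667
Error: 0.000000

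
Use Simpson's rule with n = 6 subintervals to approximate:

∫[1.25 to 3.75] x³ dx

f(x) = x³
a = 1.25, b = 3.75, n = 6
h = (b - a)/n = 0.416667

Simpson's rule: (h/3)[f(x₀) + 4f(x₁) + 2f(x₂) + ... + f(xₙ)]

x_0 = 1.2500, f(x_0) = 1.953125, coefficient = 1
x_1 = 1.6667, f(x_1) = 4.629630, coefficient = 4
x_2 = 2.0833, f(x_2) = 9.042245, coefficient = 2
x_3 = 2.5000, f(x_3) = 15.625000, coefficient = 4
x_4 = 2.9167, f(x_4) = 24.811921, coefficient = 2
x_5 = 3.3333, f(x_5) = 37.037037, coefficient = 4
x_6 = 3.7500, f(x_6) = 52.734375, coefficient = 1

I ≈ (0.416667/3) × 351.562500 = 48.828125
Exact value: 48.828125
Error: 0.000000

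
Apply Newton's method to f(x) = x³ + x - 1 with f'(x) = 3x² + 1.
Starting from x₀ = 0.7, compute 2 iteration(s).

f(x) = x³ + x - 1
f'(x) = 3x² + 1
x₀ = 0.7

Newton-Raphson formula: x_{n+1} = x_n - f(x_n)/f'(x_n)

Iteration 1:
  f(0.700000) = 0.043000
  f'(0.700000) = 2.470000
  x_1 = 0.700000 - 0.043000/2.470000 = 0.682591
Iteration 2:
  f(0.682591) = 0.000631
  f'(0.682591) = 2.397792
  x_2 = 0.682591 - 0.000631/2.397792 = 0.682328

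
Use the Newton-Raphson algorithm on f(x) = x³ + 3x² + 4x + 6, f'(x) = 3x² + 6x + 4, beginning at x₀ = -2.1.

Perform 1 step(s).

f(x) = x³ + 3x² + 4x + 6
f'(x) = 3x² + 6x + 4
x₀ = -2.1

Newton-Raphson formula: x_{n+1} = x_n - f(x_n)/f'(x_n)

Iteration 1:
  f(-2.100000) = 1.569000
  f'(-2.100000) = 4.630000
  x_1 = -2.100000 - 1.569000/4.630000 = -2.438877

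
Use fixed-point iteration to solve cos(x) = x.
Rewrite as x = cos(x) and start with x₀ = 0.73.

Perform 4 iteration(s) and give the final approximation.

Equation: cos(x) = x
Fixed-point form: x = cos(x)
x₀ = 0.73

x_1 = g(0.730000) = 0.745174
x_2 = g(0.745174) = 0.734970
x_3 = g(0.734970) = 0.741851
x_4 = g(0.741851) = 0.737219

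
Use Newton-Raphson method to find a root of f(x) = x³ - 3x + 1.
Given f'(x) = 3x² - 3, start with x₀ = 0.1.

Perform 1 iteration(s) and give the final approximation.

f(x) = x³ - 3x + 1
f'(x) = 3x² - 3
x₀ = 0.1

Newton-Raphson formula: x_{n+1} = x_n - f(x_n)/f'(x_n)

Iteration 1:
  f(0.100000) = 0.701000
  f'(0.100000) = -2.970000
  x_1 = 0.100000 - 0.701000/(-2.970000) = 0.336027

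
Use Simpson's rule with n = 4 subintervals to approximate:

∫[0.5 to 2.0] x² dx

f(x) = x²
a = 0.5, b = 2.0, n = 4
h = (b - a)/n = 0.375000

Simpson's rule: (h/3)[f(x₀) + 4f(x₁) + 2f(x₂) + ... + f(xₙ)]

x_0 = 0.5000, f(x_0) = 0.250000, coefficient = 1
x_1 = 0.8750, f(x_1) = 0.765625, coefficient = 4
x_2 = 1.2500, f(x_2) = 1.562500, coefficient = 2
x_3 = 1.6250, f(x_3) = 2.640625, coefficient = 4
x_4 = 2.0000, f(x_4) = 4.000000, coefficient = 1

I ≈ (0.375000/3) × 21.000000 = 2.625000
Exact value: 2.625000
Error: 0.000000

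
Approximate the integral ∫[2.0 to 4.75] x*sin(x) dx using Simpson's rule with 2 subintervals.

f(x) = x*sin(x)
a = 2.0, b = 4.75, n = 2
h = (b - a)/n = 1.375000

Simpson's rule: (h/3)[f(x₀) + 4f(x₁) + 2f(x₂) + ... + f(xₙ)]

x_0 = 2.0000, f(x_0) = 1.818595, coefficient = 1
x_1 = 3.3750, f(x_1) = -0.780617, coefficient = 4
x_2 = 4.7500, f(x_2) = -4.746641, coefficient = 1

I ≈ (1.375000/3) × -6.050512 = -2.773151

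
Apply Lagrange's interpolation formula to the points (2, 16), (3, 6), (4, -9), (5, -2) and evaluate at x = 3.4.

Lagrange interpolation formula:
P(x) = Σ yᵢ × Lᵢ(x)
where Lᵢ(x) = Π_{j≠i} (x - xⱼ)/(xᵢ - xⱼ)

L_0(3.4) = (3.4 - 3)/(2 - 3) × (3.4 - 4)/(2 - 4) × (3.4 - 5)/(2 - 5) = -0.064000
L_1(3.4) = (3.4 - 2)/(3 - 2) × (3.4 - 4)/(3 - 4) × (3.4 - 5)/(3 - 5) = 0.672000
L_2(3.4) = (3.4 - 2)/(4 - 2) × (3.4 - 3)/(4 - 3) × (3.4 - 5)/(4 - 5) = 0.448000
L_3(3.4) = (3.4 - 2)/(5 - 2) × (3.4 - 3)/(5 - 3) × (3.4 - 4)/(5 - 4) = -0.056000

P(3.4) = 16×L_0(3.4) + 6×L_1(3.4) + (-9)×L_2(3.4) + (-2)×L_3(3.4)
P(3.4) = -0.912000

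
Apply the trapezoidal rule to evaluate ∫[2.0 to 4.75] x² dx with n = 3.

f(x) = x²
a = 2.0, b = 4.75, n = 3
h = (b - a)/n = 0.916667

Trapezoidal rule: (h/2)[f(x₀) + 2f(x₁) + 2f(x₂) + ... + f(xₙ)]

x_0 = 2.0000, f(x_0) = 4.000000, coefficient = 1
x_1 = 2.9167, f(x_1) = 8.506944, coefficient = 2
x_2 = 3.8333, f(x_2) = 14.694444, coefficient = 2
x_3 = 4.7500, f(x_3) = 22.562500, coefficient = 1

I ≈ (0.916667/2) × 72.965278 = 33.442419
Exact value: 33.057292
Error: 0.385127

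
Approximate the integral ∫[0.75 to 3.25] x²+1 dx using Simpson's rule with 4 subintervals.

f(x) = x²+1
a = 0.75, b = 3.25, n = 4
h = (b - a)/n = 0.625000

Simpson's rule: (h/3)[f(x₀) + 4f(x₁) + 2f(x₂) + ... + f(xₙ)]

x_0 = 0.7500, f(x_0) = 1.562500, coefficient = 1
x_1 = 1.3750, f(x_1) = 2.890625, coefficient = 4
x_2 = 2.0000, f(x_2) = 5.000000, coefficient = 2
x_3 = 2.6250, f(x_3) = 7.890625, coefficient = 4
x_4 = 3.2500, f(x_4) = 11.562500, coefficient = 1

I ≈ (0.625000/3) × 66.250000 = 13.802083
Exact value: 13.802083
Error: 0.000000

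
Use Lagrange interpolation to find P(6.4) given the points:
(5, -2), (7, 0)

Lagrange interpolation formula:
P(x) = Σ yᵢ × Lᵢ(x)
where Lᵢ(x) = Π_{j≠i} (x - xⱼ)/(xᵢ - xⱼ)

L_0(6.4) = (6.4 - 7)/(5 - 7) = 0.300000
L_1(6.4) = (6.4 - 5)/(7 - 5) = 0.700000

P(6.4) = (-2)×L_0(6.4) + 0×L_1(6.4)
P(6.4) = -0.600000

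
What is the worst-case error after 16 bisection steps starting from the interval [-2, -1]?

Bisection error bound: |error| ≤ (b-a)/2^n
|error| ≤ (-1 - (-2))/2^16 = 1/2^16
|error| ≤ 0.0000152588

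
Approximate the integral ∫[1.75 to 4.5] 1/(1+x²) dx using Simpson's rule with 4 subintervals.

f(x) = 1/(1+x²)
a = 1.75, b = 4.5, n = 4
h = (b - a)/n = 0.687500

Simpson's rule: (h/3)[f(x₀) + 4f(x₁) + 2f(x₂) + ... + f(xₙ)]

x_0 = 1.7500, f(x_0) = 0.246154, coefficient = 1
x_1 = 2.4375, f(x_1) = 0.144063, coefficient = 4
x_2 = 3.1250, f(x_2) = 0.092888, coefficient = 2
x_3 = 3.8125, f(x_3) = 0.064370, coefficient = 4
x_4 = 4.5000, f(x_4) = 0.047059, coefficient = 1

I ≈ (0.687500/3) × 1.312722 = 0.300832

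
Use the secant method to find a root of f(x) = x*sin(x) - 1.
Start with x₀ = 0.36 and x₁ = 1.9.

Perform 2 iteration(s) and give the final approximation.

f(x) = x*sin(x) - 1
x₀ = 0.36, x₁ = 1.9

Secant formula: x_{n+1} = x_n - f(x_n)(x_n - x_{n-1})/(f(x_n) - f(x_{n-1}))

Iteration 1:
  f(0.360000) = -0.873181
  f(1.900000) = 0.797970
  x_2 = 1.900000 - 0.797970×(1.900000 - 0.360000)/(0.797970 - (-0.873181))
       = 1.164654
Iteration 2:
  f(1.900000) = 0.797970
  f(1.164654) = 0.069912
  x_3 = 1.164654 - 0.069912×(1.164654 - 1.900000)/(0.069912 - 0.797970)
       = 1.094043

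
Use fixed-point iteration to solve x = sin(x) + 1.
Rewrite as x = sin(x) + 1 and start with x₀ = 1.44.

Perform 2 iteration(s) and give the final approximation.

Equation: x = sin(x) + 1
Fixed-point form: x = sin(x) + 1
x₀ = 1.44

x_1 = g(1.440000) = 1.991458
x_2 = g(1.991458) = 1.912819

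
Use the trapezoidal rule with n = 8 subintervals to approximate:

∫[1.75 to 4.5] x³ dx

f(x) = x³
a = 1.75, b = 4.5, n = 8
h = (b - a)/n = 0.343750

Trapezoidal rule: (h/2)[f(x₀) + 2f(x₁) + 2f(x₂) + ... + f(xₙ)]

x_0 = 1.7500, f(x_0) = 5.359375, coefficient = 1
x_1 = 2.0938, f(x_1) = 9.178558, coefficient = 2
x_2 = 2.4375, f(x_2) = 14.482178, coefficient = 2
x_3 = 2.7812, f(x_3) = 21.513947, coefficient = 2
x_4 = 3.1250, f(x_4) = 30.517578, coefficient = 2
x_5 = 3.4688, f(x_5) = 41.736786, coefficient = 2
x_6 = 3.8125, f(x_6) = 55.415283, coefficient = 2
x_7 = 4.1562, f(x_7) = 71.796783, coefficient = 2
x_8 = 4.5000, f(x_8) = 91.125000, coefficient = 1

I ≈ (0.343750/2) × 585.766602 = 100.678635
Exact value: 100.170898
Error: 0.507736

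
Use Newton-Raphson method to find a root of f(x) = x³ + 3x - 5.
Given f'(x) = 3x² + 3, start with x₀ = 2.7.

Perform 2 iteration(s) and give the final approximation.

f(x) = x³ + 3x - 5
f'(x) = 3x² + 3
x₀ = 2.7

Newton-Raphson formula: x_{n+1} = x_n - f(x_n)/f'(x_n)

Iteration 1:
  f(2.700000) = 22.783000
  f'(2.700000) = 24.870000
  x_1 = 2.700000 - 22.783000/24.870000 = 1.783916
Iteration 2:
  f(1.783916) = 6.028809
  f'(1.783916) = 12.547073
  x_2 = 1.783916 - 6.028809/12.547073 = 1.303421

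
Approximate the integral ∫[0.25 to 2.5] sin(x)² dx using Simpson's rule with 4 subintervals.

f(x) = sin(x)²
a = 0.25, b = 2.5, n = 4
h = (b - a)/n = 0.562500

Simpson's rule: (h/3)[f(x₀) + 4f(x₁) + 2f(x₂) + ... + f(xₙ)]

x_0 = 0.2500, f(x_0) = 0.061209, coefficient = 1
x_1 = 0.8125, f(x_1) = 0.527089, coefficient = 4
x_2 = 1.3750, f(x_2) = 0.962151, coefficient = 2
x_3 = 1.9375, f(x_3) = 0.871449, coefficient = 4
x_4 = 2.5000, f(x_4) = 0.358169, coefficient = 1

I ≈ (0.562500/3) × 7.937830 = 1.488343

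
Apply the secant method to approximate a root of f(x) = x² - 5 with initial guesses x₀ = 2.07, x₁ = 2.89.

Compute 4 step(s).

f(x) = x² - 5
x₀ = 2.07, x₁ = 2.89

Secant formula: x_{n+1} = x_n - f(x_n)(x_n - x_{n-1})/(f(x_n) - f(x_{n-1}))

Iteration 1:
  f(2.070000) = -0.715100
  f(2.890000) = 3.352100
  x_2 = 2.890000 - 3.352100×(2.890000 - 2.070000)/(3.352100 - (-0.715100))
       = 2.214173
Iteration 2:
  f(2.890000) = 3.352100
  f(2.214173) = -0.097436
  x_3 = 2.214173 - (-0.097436)×(2.214173 - 2.890000)/(-0.097436 - 3.352100)
       = 2.233263
Iteration 3:
  f(2.214173) = -0.097436
  f(2.233263) = -0.012537
  x_4 = 2.233263 - (-0.012537)×(2.233263 - 2.214173)/(-0.012537 - (-0.097436))
       = 2.236082
Iteration 4:
  f(2.233263) = -0.012537
  f(2.236082) = 0.000062
  x_5 = 2.236082 - 0.000062×(2.236082 - 2.233263)/(0.000062 - (-0.012537))
       = 2.236068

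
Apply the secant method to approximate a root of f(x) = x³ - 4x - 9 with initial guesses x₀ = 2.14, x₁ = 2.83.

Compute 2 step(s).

f(x) = x³ - 4x - 9
x₀ = 2.14, x₁ = 2.83

Secant formula: x_{n+1} = x_n - f(x_n)(x_n - x_{n-1})/(f(x_n) - f(x_{n-1}))

Iteration 1:
  f(2.140000) = -7.759656
  f(2.830000) = 2.345187
  x_2 = 2.830000 - 2.345187×(2.830000 - 2.140000)/(2.345187 - (-7.759656))
       = 2.669861
Iteration 2:
  f(2.830000) = 2.345187
  f(2.669861) = -0.648253
  x_3 = 2.669861 - (-0.648253)×(2.669861 - 2.830000)/(-0.648253 - 2.345187)
       = 2.704540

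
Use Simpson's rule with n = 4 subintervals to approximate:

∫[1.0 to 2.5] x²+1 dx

f(x) = x²+1
a = 1.0, b = 2.5, n = 4
h = (b - a)/n = 0.375000

Simpson's rule: (h/3)[f(x₀) + 4f(x₁) + 2f(x₂) + ... + f(xₙ)]

x_0 = 1.0000, f(x_0) = 2.000000, coefficient = 1
x_1 = 1.3750, f(x_1) = 2.890625, coefficient = 4
x_2 = 1.7500, f(x_2) = 4.062500, coefficient = 2
x_3 = 2.1250, f(x_3) = 5.515625, coefficient = 4
x_4 = 2.5000, f(x_4) = 7.250000, coefficient = 1

I ≈ (0.375000/3) × 51.000000 = 6.375000
Exact value: 6.375000
Error: 0.000000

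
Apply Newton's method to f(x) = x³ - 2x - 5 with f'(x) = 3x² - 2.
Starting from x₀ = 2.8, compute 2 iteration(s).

f(x) = x³ - 2x - 5
f'(x) = 3x² - 2
x₀ = 2.8

Newton-Raphson formula: x_{n+1} = x_n - f(x_n)/f'(x_n)

Iteration 1:
  f(2.800000) = 11.352000
  f'(2.800000) = 21.520000
  x_1 = 2.800000 - 11.352000/21.520000 = 2.272491
Iteration 2:
  f(2.272491) = 2.190647
  f'(2.272491) = 13.492642
  x_2 = 2.272491 - 2.190647/13.492642 = 2.110132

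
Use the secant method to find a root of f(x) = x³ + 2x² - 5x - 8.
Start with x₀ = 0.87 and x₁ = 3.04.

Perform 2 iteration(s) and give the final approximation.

f(x) = x³ + 2x² - 5x - 8
x₀ = 0.87, x₁ = 3.04

Secant formula: x_{n+1} = x_n - f(x_n)(x_n - x_{n-1})/(f(x_n) - f(x_{n-1}))

Iteration 1:
  f(0.870000) = -10.177697
  f(3.040000) = 23.377664
  x_2 = 3.040000 - 23.377664×(3.040000 - 0.870000)/(23.377664 - (-10.177697))
       = 1.528184
Iteration 2:
  f(3.040000) = 23.377664
  f(1.528184) = -7.401388
  x_3 = 1.528184 - (-7.401388)×(1.528184 - 3.040000)/(-7.401388 - 23.377664)
       = 1.891728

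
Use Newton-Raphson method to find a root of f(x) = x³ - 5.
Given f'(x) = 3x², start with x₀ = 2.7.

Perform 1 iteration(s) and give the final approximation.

f(x) = x³ - 5
f'(x) = 3x²
x₀ = 2.7

Newton-Raphson formula: x_{n+1} = x_n - f(x_n)/f'(x_n)

Iteration 1:
  f(2.700000) = 14.683000
  f'(2.700000) = 21.870000
  x_1 = 2.700000 - 14.683000/21.870000 = 2.028624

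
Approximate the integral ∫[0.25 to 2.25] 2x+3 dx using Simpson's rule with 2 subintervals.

f(x) = 2x+3
a = 0.25, b = 2.25, n = 2
h = (b - a)/n = 1.000000

Simpson's rule: (h/3)[f(x₀) + 4f(x₁) + 2f(x₂) + ... + f(xₙ)]

x_0 = 0.2500, f(x_0) = 3.500000, coefficient = 1
x_1 = 1.2500, f(x_1) = 5.500000, coefficient = 4
x_2 = 2.2500, f(x_2) = 7.500000, coefficient = 1

I ≈ (1.000000/3) × 33.000000 = 11.000000
Exact value: 11.000000
Error: 0.000000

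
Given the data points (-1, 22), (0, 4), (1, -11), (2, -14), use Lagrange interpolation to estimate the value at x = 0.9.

Lagrange interpolation formula:
P(x) = Σ yᵢ × Lᵢ(x)
where Lᵢ(x) = Π_{j≠i} (x - xⱼ)/(xᵢ - xⱼ)

L_0(0.9) = (0.9 - 0)/(-1 - 0) × (0.9 - 1)/(-1 - 1) × (0.9 - 2)/(-1 - 2) = -0.016500
L_1(0.9) = (0.9 - (-1))/(0 - (-1)) × (0.9 - 1)/(0 - 1) × (0.9 - 2)/(0 - 2) = 0.104500
L_2(0.9) = (0.9 - (-1))/(1 - (-1)) × (0.9 - 0)/(1 - 0) × (0.9 - 2)/(1 - 2) = 0.940500
L_3(0.9) = (0.9 - (-1))/(2 - (-1)) × (0.9 - 0)/(2 - 0) × (0.9 - 1)/(2 - 1) = -0.028500

P(0.9) = 22×L_0(0.9) + 4×L_1(0.9) + (-11)×L_2(0.9) + (-14)×L_3(0.9)
P(0.9) = -9.891500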